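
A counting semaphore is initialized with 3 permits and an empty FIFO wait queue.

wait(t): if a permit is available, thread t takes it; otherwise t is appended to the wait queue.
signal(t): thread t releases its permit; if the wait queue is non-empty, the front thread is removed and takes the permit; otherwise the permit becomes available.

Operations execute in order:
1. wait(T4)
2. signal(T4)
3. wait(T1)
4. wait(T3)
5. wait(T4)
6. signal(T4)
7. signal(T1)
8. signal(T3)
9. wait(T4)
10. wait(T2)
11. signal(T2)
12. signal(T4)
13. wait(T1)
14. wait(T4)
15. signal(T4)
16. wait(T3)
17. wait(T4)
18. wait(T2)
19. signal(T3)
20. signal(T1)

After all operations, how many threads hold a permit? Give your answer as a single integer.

Answer: 2

Derivation:
Step 1: wait(T4) -> count=2 queue=[] holders={T4}
Step 2: signal(T4) -> count=3 queue=[] holders={none}
Step 3: wait(T1) -> count=2 queue=[] holders={T1}
Step 4: wait(T3) -> count=1 queue=[] holders={T1,T3}
Step 5: wait(T4) -> count=0 queue=[] holders={T1,T3,T4}
Step 6: signal(T4) -> count=1 queue=[] holders={T1,T3}
Step 7: signal(T1) -> count=2 queue=[] holders={T3}
Step 8: signal(T3) -> count=3 queue=[] holders={none}
Step 9: wait(T4) -> count=2 queue=[] holders={T4}
Step 10: wait(T2) -> count=1 queue=[] holders={T2,T4}
Step 11: signal(T2) -> count=2 queue=[] holders={T4}
Step 12: signal(T4) -> count=3 queue=[] holders={none}
Step 13: wait(T1) -> count=2 queue=[] holders={T1}
Step 14: wait(T4) -> count=1 queue=[] holders={T1,T4}
Step 15: signal(T4) -> count=2 queue=[] holders={T1}
Step 16: wait(T3) -> count=1 queue=[] holders={T1,T3}
Step 17: wait(T4) -> count=0 queue=[] holders={T1,T3,T4}
Step 18: wait(T2) -> count=0 queue=[T2] holders={T1,T3,T4}
Step 19: signal(T3) -> count=0 queue=[] holders={T1,T2,T4}
Step 20: signal(T1) -> count=1 queue=[] holders={T2,T4}
Final holders: {T2,T4} -> 2 thread(s)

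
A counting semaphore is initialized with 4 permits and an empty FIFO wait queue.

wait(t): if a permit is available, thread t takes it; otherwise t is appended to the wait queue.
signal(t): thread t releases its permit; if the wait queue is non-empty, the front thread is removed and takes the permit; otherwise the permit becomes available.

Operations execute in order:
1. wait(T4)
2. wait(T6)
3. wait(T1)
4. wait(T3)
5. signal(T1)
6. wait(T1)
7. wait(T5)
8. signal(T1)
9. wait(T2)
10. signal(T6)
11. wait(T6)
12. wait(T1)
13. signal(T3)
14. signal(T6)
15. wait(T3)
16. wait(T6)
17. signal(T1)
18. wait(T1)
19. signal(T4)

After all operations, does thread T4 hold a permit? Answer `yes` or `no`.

Answer: no

Derivation:
Step 1: wait(T4) -> count=3 queue=[] holders={T4}
Step 2: wait(T6) -> count=2 queue=[] holders={T4,T6}
Step 3: wait(T1) -> count=1 queue=[] holders={T1,T4,T6}
Step 4: wait(T3) -> count=0 queue=[] holders={T1,T3,T4,T6}
Step 5: signal(T1) -> count=1 queue=[] holders={T3,T4,T6}
Step 6: wait(T1) -> count=0 queue=[] holders={T1,T3,T4,T6}
Step 7: wait(T5) -> count=0 queue=[T5] holders={T1,T3,T4,T6}
Step 8: signal(T1) -> count=0 queue=[] holders={T3,T4,T5,T6}
Step 9: wait(T2) -> count=0 queue=[T2] holders={T3,T4,T5,T6}
Step 10: signal(T6) -> count=0 queue=[] holders={T2,T3,T4,T5}
Step 11: wait(T6) -> count=0 queue=[T6] holders={T2,T3,T4,T5}
Step 12: wait(T1) -> count=0 queue=[T6,T1] holders={T2,T3,T4,T5}
Step 13: signal(T3) -> count=0 queue=[T1] holders={T2,T4,T5,T6}
Step 14: signal(T6) -> count=0 queue=[] holders={T1,T2,T4,T5}
Step 15: wait(T3) -> count=0 queue=[T3] holders={T1,T2,T4,T5}
Step 16: wait(T6) -> count=0 queue=[T3,T6] holders={T1,T2,T4,T5}
Step 17: signal(T1) -> count=0 queue=[T6] holders={T2,T3,T4,T5}
Step 18: wait(T1) -> count=0 queue=[T6,T1] holders={T2,T3,T4,T5}
Step 19: signal(T4) -> count=0 queue=[T1] holders={T2,T3,T5,T6}
Final holders: {T2,T3,T5,T6} -> T4 not in holders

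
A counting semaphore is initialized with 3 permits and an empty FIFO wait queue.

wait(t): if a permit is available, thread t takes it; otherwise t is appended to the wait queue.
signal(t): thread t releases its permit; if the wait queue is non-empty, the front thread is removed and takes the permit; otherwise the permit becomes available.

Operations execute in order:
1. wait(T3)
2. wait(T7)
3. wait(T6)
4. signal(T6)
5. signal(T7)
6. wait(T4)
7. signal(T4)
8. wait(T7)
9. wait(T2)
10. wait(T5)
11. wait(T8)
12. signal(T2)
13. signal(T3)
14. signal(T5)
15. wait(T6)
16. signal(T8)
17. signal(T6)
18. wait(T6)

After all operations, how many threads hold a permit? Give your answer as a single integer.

Step 1: wait(T3) -> count=2 queue=[] holders={T3}
Step 2: wait(T7) -> count=1 queue=[] holders={T3,T7}
Step 3: wait(T6) -> count=0 queue=[] holders={T3,T6,T7}
Step 4: signal(T6) -> count=1 queue=[] holders={T3,T7}
Step 5: signal(T7) -> count=2 queue=[] holders={T3}
Step 6: wait(T4) -> count=1 queue=[] holders={T3,T4}
Step 7: signal(T4) -> count=2 queue=[] holders={T3}
Step 8: wait(T7) -> count=1 queue=[] holders={T3,T7}
Step 9: wait(T2) -> count=0 queue=[] holders={T2,T3,T7}
Step 10: wait(T5) -> count=0 queue=[T5] holders={T2,T3,T7}
Step 11: wait(T8) -> count=0 queue=[T5,T8] holders={T2,T3,T7}
Step 12: signal(T2) -> count=0 queue=[T8] holders={T3,T5,T7}
Step 13: signal(T3) -> count=0 queue=[] holders={T5,T7,T8}
Step 14: signal(T5) -> count=1 queue=[] holders={T7,T8}
Step 15: wait(T6) -> count=0 queue=[] holders={T6,T7,T8}
Step 16: signal(T8) -> count=1 queue=[] holders={T6,T7}
Step 17: signal(T6) -> count=2 queue=[] holders={T7}
Step 18: wait(T6) -> count=1 queue=[] holders={T6,T7}
Final holders: {T6,T7} -> 2 thread(s)

Answer: 2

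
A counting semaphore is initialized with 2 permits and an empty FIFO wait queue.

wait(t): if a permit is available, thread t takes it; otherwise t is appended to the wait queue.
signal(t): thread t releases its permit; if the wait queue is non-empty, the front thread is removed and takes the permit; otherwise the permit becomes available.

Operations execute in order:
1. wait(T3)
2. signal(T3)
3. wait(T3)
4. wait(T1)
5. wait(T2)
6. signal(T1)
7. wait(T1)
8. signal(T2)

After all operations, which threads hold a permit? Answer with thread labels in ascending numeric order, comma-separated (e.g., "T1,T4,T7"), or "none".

Answer: T1,T3

Derivation:
Step 1: wait(T3) -> count=1 queue=[] holders={T3}
Step 2: signal(T3) -> count=2 queue=[] holders={none}
Step 3: wait(T3) -> count=1 queue=[] holders={T3}
Step 4: wait(T1) -> count=0 queue=[] holders={T1,T3}
Step 5: wait(T2) -> count=0 queue=[T2] holders={T1,T3}
Step 6: signal(T1) -> count=0 queue=[] holders={T2,T3}
Step 7: wait(T1) -> count=0 queue=[T1] holders={T2,T3}
Step 8: signal(T2) -> count=0 queue=[] holders={T1,T3}
Final holders: T1,T3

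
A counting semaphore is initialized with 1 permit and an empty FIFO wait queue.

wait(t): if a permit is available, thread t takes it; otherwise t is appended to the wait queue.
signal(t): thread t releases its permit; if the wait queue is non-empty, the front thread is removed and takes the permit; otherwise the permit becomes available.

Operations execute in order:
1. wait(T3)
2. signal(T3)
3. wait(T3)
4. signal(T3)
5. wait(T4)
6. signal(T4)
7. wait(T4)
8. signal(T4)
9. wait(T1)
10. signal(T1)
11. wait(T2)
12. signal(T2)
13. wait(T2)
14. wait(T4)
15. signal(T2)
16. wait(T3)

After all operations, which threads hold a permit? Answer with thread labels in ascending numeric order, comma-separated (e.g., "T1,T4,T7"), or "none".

Answer: T4

Derivation:
Step 1: wait(T3) -> count=0 queue=[] holders={T3}
Step 2: signal(T3) -> count=1 queue=[] holders={none}
Step 3: wait(T3) -> count=0 queue=[] holders={T3}
Step 4: signal(T3) -> count=1 queue=[] holders={none}
Step 5: wait(T4) -> count=0 queue=[] holders={T4}
Step 6: signal(T4) -> count=1 queue=[] holders={none}
Step 7: wait(T4) -> count=0 queue=[] holders={T4}
Step 8: signal(T4) -> count=1 queue=[] holders={none}
Step 9: wait(T1) -> count=0 queue=[] holders={T1}
Step 10: signal(T1) -> count=1 queue=[] holders={none}
Step 11: wait(T2) -> count=0 queue=[] holders={T2}
Step 12: signal(T2) -> count=1 queue=[] holders={none}
Step 13: wait(T2) -> count=0 queue=[] holders={T2}
Step 14: wait(T4) -> count=0 queue=[T4] holders={T2}
Step 15: signal(T2) -> count=0 queue=[] holders={T4}
Step 16: wait(T3) -> count=0 queue=[T3] holders={T4}
Final holders: T4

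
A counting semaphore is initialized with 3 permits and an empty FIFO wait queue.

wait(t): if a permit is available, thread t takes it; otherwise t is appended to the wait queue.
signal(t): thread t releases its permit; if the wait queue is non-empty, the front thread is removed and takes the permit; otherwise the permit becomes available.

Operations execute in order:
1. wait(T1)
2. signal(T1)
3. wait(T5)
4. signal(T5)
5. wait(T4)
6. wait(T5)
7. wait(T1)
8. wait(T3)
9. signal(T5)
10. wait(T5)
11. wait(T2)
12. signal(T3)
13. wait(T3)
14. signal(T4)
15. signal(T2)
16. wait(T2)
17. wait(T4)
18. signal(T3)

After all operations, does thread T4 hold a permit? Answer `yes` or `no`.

Answer: no

Derivation:
Step 1: wait(T1) -> count=2 queue=[] holders={T1}
Step 2: signal(T1) -> count=3 queue=[] holders={none}
Step 3: wait(T5) -> count=2 queue=[] holders={T5}
Step 4: signal(T5) -> count=3 queue=[] holders={none}
Step 5: wait(T4) -> count=2 queue=[] holders={T4}
Step 6: wait(T5) -> count=1 queue=[] holders={T4,T5}
Step 7: wait(T1) -> count=0 queue=[] holders={T1,T4,T5}
Step 8: wait(T3) -> count=0 queue=[T3] holders={T1,T4,T5}
Step 9: signal(T5) -> count=0 queue=[] holders={T1,T3,T4}
Step 10: wait(T5) -> count=0 queue=[T5] holders={T1,T3,T4}
Step 11: wait(T2) -> count=0 queue=[T5,T2] holders={T1,T3,T4}
Step 12: signal(T3) -> count=0 queue=[T2] holders={T1,T4,T5}
Step 13: wait(T3) -> count=0 queue=[T2,T3] holders={T1,T4,T5}
Step 14: signal(T4) -> count=0 queue=[T3] holders={T1,T2,T5}
Step 15: signal(T2) -> count=0 queue=[] holders={T1,T3,T5}
Step 16: wait(T2) -> count=0 queue=[T2] holders={T1,T3,T5}
Step 17: wait(T4) -> count=0 queue=[T2,T4] holders={T1,T3,T5}
Step 18: signal(T3) -> count=0 queue=[T4] holders={T1,T2,T5}
Final holders: {T1,T2,T5} -> T4 not in holders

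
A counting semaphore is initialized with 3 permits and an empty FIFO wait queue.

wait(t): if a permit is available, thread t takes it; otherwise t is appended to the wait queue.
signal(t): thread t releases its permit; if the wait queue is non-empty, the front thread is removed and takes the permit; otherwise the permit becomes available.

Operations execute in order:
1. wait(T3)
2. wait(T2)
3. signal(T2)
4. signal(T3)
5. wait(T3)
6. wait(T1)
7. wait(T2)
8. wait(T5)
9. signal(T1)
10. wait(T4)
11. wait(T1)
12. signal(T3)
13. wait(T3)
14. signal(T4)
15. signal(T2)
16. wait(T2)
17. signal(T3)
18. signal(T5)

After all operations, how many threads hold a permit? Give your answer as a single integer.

Answer: 2

Derivation:
Step 1: wait(T3) -> count=2 queue=[] holders={T3}
Step 2: wait(T2) -> count=1 queue=[] holders={T2,T3}
Step 3: signal(T2) -> count=2 queue=[] holders={T3}
Step 4: signal(T3) -> count=3 queue=[] holders={none}
Step 5: wait(T3) -> count=2 queue=[] holders={T3}
Step 6: wait(T1) -> count=1 queue=[] holders={T1,T3}
Step 7: wait(T2) -> count=0 queue=[] holders={T1,T2,T3}
Step 8: wait(T5) -> count=0 queue=[T5] holders={T1,T2,T3}
Step 9: signal(T1) -> count=0 queue=[] holders={T2,T3,T5}
Step 10: wait(T4) -> count=0 queue=[T4] holders={T2,T3,T5}
Step 11: wait(T1) -> count=0 queue=[T4,T1] holders={T2,T3,T5}
Step 12: signal(T3) -> count=0 queue=[T1] holders={T2,T4,T5}
Step 13: wait(T3) -> count=0 queue=[T1,T3] holders={T2,T4,T5}
Step 14: signal(T4) -> count=0 queue=[T3] holders={T1,T2,T5}
Step 15: signal(T2) -> count=0 queue=[] holders={T1,T3,T5}
Step 16: wait(T2) -> count=0 queue=[T2] holders={T1,T3,T5}
Step 17: signal(T3) -> count=0 queue=[] holders={T1,T2,T5}
Step 18: signal(T5) -> count=1 queue=[] holders={T1,T2}
Final holders: {T1,T2} -> 2 thread(s)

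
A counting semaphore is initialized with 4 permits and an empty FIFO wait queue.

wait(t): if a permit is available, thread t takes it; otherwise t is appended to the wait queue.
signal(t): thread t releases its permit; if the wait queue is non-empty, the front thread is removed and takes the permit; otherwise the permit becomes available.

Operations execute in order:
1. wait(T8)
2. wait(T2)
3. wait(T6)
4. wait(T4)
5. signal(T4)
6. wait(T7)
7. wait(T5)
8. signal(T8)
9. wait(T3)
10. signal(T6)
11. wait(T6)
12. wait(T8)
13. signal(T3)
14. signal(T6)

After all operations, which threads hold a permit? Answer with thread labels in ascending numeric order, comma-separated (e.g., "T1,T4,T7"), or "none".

Answer: T2,T5,T7,T8

Derivation:
Step 1: wait(T8) -> count=3 queue=[] holders={T8}
Step 2: wait(T2) -> count=2 queue=[] holders={T2,T8}
Step 3: wait(T6) -> count=1 queue=[] holders={T2,T6,T8}
Step 4: wait(T4) -> count=0 queue=[] holders={T2,T4,T6,T8}
Step 5: signal(T4) -> count=1 queue=[] holders={T2,T6,T8}
Step 6: wait(T7) -> count=0 queue=[] holders={T2,T6,T7,T8}
Step 7: wait(T5) -> count=0 queue=[T5] holders={T2,T6,T7,T8}
Step 8: signal(T8) -> count=0 queue=[] holders={T2,T5,T6,T7}
Step 9: wait(T3) -> count=0 queue=[T3] holders={T2,T5,T6,T7}
Step 10: signal(T6) -> count=0 queue=[] holders={T2,T3,T5,T7}
Step 11: wait(T6) -> count=0 queue=[T6] holders={T2,T3,T5,T7}
Step 12: wait(T8) -> count=0 queue=[T6,T8] holders={T2,T3,T5,T7}
Step 13: signal(T3) -> count=0 queue=[T8] holders={T2,T5,T6,T7}
Step 14: signal(T6) -> count=0 queue=[] holders={T2,T5,T7,T8}
Final holders: T2,T5,T7,T8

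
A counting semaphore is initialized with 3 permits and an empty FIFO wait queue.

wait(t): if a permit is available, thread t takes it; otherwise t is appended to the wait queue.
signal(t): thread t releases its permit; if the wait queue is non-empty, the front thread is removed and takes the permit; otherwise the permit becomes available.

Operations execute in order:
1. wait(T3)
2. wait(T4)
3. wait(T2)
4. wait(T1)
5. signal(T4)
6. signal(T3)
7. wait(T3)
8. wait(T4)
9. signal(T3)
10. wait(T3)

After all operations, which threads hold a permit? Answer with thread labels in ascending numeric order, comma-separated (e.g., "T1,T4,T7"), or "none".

Answer: T1,T2,T4

Derivation:
Step 1: wait(T3) -> count=2 queue=[] holders={T3}
Step 2: wait(T4) -> count=1 queue=[] holders={T3,T4}
Step 3: wait(T2) -> count=0 queue=[] holders={T2,T3,T4}
Step 4: wait(T1) -> count=0 queue=[T1] holders={T2,T3,T4}
Step 5: signal(T4) -> count=0 queue=[] holders={T1,T2,T3}
Step 6: signal(T3) -> count=1 queue=[] holders={T1,T2}
Step 7: wait(T3) -> count=0 queue=[] holders={T1,T2,T3}
Step 8: wait(T4) -> count=0 queue=[T4] holders={T1,T2,T3}
Step 9: signal(T3) -> count=0 queue=[] holders={T1,T2,T4}
Step 10: wait(T3) -> count=0 queue=[T3] holders={T1,T2,T4}
Final holders: T1,T2,T4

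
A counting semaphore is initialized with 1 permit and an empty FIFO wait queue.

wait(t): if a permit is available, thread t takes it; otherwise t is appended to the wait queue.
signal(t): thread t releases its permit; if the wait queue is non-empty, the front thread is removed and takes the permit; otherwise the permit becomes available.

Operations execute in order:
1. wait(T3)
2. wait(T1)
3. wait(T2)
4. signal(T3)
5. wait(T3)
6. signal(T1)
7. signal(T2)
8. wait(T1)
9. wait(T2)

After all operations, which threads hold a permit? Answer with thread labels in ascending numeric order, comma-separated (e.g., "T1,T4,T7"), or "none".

Answer: T3

Derivation:
Step 1: wait(T3) -> count=0 queue=[] holders={T3}
Step 2: wait(T1) -> count=0 queue=[T1] holders={T3}
Step 3: wait(T2) -> count=0 queue=[T1,T2] holders={T3}
Step 4: signal(T3) -> count=0 queue=[T2] holders={T1}
Step 5: wait(T3) -> count=0 queue=[T2,T3] holders={T1}
Step 6: signal(T1) -> count=0 queue=[T3] holders={T2}
Step 7: signal(T2) -> count=0 queue=[] holders={T3}
Step 8: wait(T1) -> count=0 queue=[T1] holders={T3}
Step 9: wait(T2) -> count=0 queue=[T1,T2] holders={T3}
Final holders: T3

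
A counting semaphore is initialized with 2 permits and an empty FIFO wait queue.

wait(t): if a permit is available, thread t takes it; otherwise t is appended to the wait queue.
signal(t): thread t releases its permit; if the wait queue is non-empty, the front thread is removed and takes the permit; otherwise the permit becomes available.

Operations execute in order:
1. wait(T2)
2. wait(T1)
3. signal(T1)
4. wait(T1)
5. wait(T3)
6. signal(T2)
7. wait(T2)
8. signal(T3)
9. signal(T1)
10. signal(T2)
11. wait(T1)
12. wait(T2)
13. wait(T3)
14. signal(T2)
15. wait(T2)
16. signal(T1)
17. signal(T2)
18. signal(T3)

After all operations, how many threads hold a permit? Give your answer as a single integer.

Step 1: wait(T2) -> count=1 queue=[] holders={T2}
Step 2: wait(T1) -> count=0 queue=[] holders={T1,T2}
Step 3: signal(T1) -> count=1 queue=[] holders={T2}
Step 4: wait(T1) -> count=0 queue=[] holders={T1,T2}
Step 5: wait(T3) -> count=0 queue=[T3] holders={T1,T2}
Step 6: signal(T2) -> count=0 queue=[] holders={T1,T3}
Step 7: wait(T2) -> count=0 queue=[T2] holders={T1,T3}
Step 8: signal(T3) -> count=0 queue=[] holders={T1,T2}
Step 9: signal(T1) -> count=1 queue=[] holders={T2}
Step 10: signal(T2) -> count=2 queue=[] holders={none}
Step 11: wait(T1) -> count=1 queue=[] holders={T1}
Step 12: wait(T2) -> count=0 queue=[] holders={T1,T2}
Step 13: wait(T3) -> count=0 queue=[T3] holders={T1,T2}
Step 14: signal(T2) -> count=0 queue=[] holders={T1,T3}
Step 15: wait(T2) -> count=0 queue=[T2] holders={T1,T3}
Step 16: signal(T1) -> count=0 queue=[] holders={T2,T3}
Step 17: signal(T2) -> count=1 queue=[] holders={T3}
Step 18: signal(T3) -> count=2 queue=[] holders={none}
Final holders: {none} -> 0 thread(s)

Answer: 0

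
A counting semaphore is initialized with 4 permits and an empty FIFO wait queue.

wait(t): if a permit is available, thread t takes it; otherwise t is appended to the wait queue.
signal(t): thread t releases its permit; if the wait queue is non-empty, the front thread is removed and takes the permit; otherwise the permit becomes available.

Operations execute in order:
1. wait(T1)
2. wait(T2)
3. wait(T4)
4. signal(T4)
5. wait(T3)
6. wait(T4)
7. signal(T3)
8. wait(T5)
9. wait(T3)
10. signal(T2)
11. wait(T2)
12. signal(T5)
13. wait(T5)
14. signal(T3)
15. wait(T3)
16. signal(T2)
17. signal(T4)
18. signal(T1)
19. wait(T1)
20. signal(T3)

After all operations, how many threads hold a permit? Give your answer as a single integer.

Step 1: wait(T1) -> count=3 queue=[] holders={T1}
Step 2: wait(T2) -> count=2 queue=[] holders={T1,T2}
Step 3: wait(T4) -> count=1 queue=[] holders={T1,T2,T4}
Step 4: signal(T4) -> count=2 queue=[] holders={T1,T2}
Step 5: wait(T3) -> count=1 queue=[] holders={T1,T2,T3}
Step 6: wait(T4) -> count=0 queue=[] holders={T1,T2,T3,T4}
Step 7: signal(T3) -> count=1 queue=[] holders={T1,T2,T4}
Step 8: wait(T5) -> count=0 queue=[] holders={T1,T2,T4,T5}
Step 9: wait(T3) -> count=0 queue=[T3] holders={T1,T2,T4,T5}
Step 10: signal(T2) -> count=0 queue=[] holders={T1,T3,T4,T5}
Step 11: wait(T2) -> count=0 queue=[T2] holders={T1,T3,T4,T5}
Step 12: signal(T5) -> count=0 queue=[] holders={T1,T2,T3,T4}
Step 13: wait(T5) -> count=0 queue=[T5] holders={T1,T2,T3,T4}
Step 14: signal(T3) -> count=0 queue=[] holders={T1,T2,T4,T5}
Step 15: wait(T3) -> count=0 queue=[T3] holders={T1,T2,T4,T5}
Step 16: signal(T2) -> count=0 queue=[] holders={T1,T3,T4,T5}
Step 17: signal(T4) -> count=1 queue=[] holders={T1,T3,T5}
Step 18: signal(T1) -> count=2 queue=[] holders={T3,T5}
Step 19: wait(T1) -> count=1 queue=[] holders={T1,T3,T5}
Step 20: signal(T3) -> count=2 queue=[] holders={T1,T5}
Final holders: {T1,T5} -> 2 thread(s)

Answer: 2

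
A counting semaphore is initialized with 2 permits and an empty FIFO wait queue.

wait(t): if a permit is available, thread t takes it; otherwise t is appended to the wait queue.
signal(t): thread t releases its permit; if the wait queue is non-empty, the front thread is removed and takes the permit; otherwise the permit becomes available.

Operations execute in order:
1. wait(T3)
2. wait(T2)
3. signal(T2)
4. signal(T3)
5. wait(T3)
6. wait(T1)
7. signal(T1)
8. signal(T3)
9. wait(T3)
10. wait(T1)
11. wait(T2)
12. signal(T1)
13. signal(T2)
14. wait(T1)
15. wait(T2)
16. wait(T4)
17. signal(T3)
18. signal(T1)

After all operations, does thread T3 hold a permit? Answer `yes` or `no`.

Answer: no

Derivation:
Step 1: wait(T3) -> count=1 queue=[] holders={T3}
Step 2: wait(T2) -> count=0 queue=[] holders={T2,T3}
Step 3: signal(T2) -> count=1 queue=[] holders={T3}
Step 4: signal(T3) -> count=2 queue=[] holders={none}
Step 5: wait(T3) -> count=1 queue=[] holders={T3}
Step 6: wait(T1) -> count=0 queue=[] holders={T1,T3}
Step 7: signal(T1) -> count=1 queue=[] holders={T3}
Step 8: signal(T3) -> count=2 queue=[] holders={none}
Step 9: wait(T3) -> count=1 queue=[] holders={T3}
Step 10: wait(T1) -> count=0 queue=[] holders={T1,T3}
Step 11: wait(T2) -> count=0 queue=[T2] holders={T1,T3}
Step 12: signal(T1) -> count=0 queue=[] holders={T2,T3}
Step 13: signal(T2) -> count=1 queue=[] holders={T3}
Step 14: wait(T1) -> count=0 queue=[] holders={T1,T3}
Step 15: wait(T2) -> count=0 queue=[T2] holders={T1,T3}
Step 16: wait(T4) -> count=0 queue=[T2,T4] holders={T1,T3}
Step 17: signal(T3) -> count=0 queue=[T4] holders={T1,T2}
Step 18: signal(T1) -> count=0 queue=[] holders={T2,T4}
Final holders: {T2,T4} -> T3 not in holders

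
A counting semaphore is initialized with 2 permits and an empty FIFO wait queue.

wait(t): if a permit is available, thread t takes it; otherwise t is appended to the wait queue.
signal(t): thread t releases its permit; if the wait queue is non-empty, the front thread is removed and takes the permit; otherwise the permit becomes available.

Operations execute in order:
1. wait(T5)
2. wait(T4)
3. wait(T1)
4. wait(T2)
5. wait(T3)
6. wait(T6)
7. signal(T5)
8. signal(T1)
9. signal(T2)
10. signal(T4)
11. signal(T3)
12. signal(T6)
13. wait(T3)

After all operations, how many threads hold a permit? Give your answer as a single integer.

Step 1: wait(T5) -> count=1 queue=[] holders={T5}
Step 2: wait(T4) -> count=0 queue=[] holders={T4,T5}
Step 3: wait(T1) -> count=0 queue=[T1] holders={T4,T5}
Step 4: wait(T2) -> count=0 queue=[T1,T2] holders={T4,T5}
Step 5: wait(T3) -> count=0 queue=[T1,T2,T3] holders={T4,T5}
Step 6: wait(T6) -> count=0 queue=[T1,T2,T3,T6] holders={T4,T5}
Step 7: signal(T5) -> count=0 queue=[T2,T3,T6] holders={T1,T4}
Step 8: signal(T1) -> count=0 queue=[T3,T6] holders={T2,T4}
Step 9: signal(T2) -> count=0 queue=[T6] holders={T3,T4}
Step 10: signal(T4) -> count=0 queue=[] holders={T3,T6}
Step 11: signal(T3) -> count=1 queue=[] holders={T6}
Step 12: signal(T6) -> count=2 queue=[] holders={none}
Step 13: wait(T3) -> count=1 queue=[] holders={T3}
Final holders: {T3} -> 1 thread(s)

Answer: 1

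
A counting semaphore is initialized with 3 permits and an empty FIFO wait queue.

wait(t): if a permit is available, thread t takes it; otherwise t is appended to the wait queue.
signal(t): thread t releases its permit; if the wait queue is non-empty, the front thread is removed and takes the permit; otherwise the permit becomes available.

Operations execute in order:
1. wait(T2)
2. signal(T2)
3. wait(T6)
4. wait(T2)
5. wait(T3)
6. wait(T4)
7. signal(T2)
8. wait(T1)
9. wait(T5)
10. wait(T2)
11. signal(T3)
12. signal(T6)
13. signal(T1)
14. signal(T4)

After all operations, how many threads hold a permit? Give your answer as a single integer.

Step 1: wait(T2) -> count=2 queue=[] holders={T2}
Step 2: signal(T2) -> count=3 queue=[] holders={none}
Step 3: wait(T6) -> count=2 queue=[] holders={T6}
Step 4: wait(T2) -> count=1 queue=[] holders={T2,T6}
Step 5: wait(T3) -> count=0 queue=[] holders={T2,T3,T6}
Step 6: wait(T4) -> count=0 queue=[T4] holders={T2,T3,T6}
Step 7: signal(T2) -> count=0 queue=[] holders={T3,T4,T6}
Step 8: wait(T1) -> count=0 queue=[T1] holders={T3,T4,T6}
Step 9: wait(T5) -> count=0 queue=[T1,T5] holders={T3,T4,T6}
Step 10: wait(T2) -> count=0 queue=[T1,T5,T2] holders={T3,T4,T6}
Step 11: signal(T3) -> count=0 queue=[T5,T2] holders={T1,T4,T6}
Step 12: signal(T6) -> count=0 queue=[T2] holders={T1,T4,T5}
Step 13: signal(T1) -> count=0 queue=[] holders={T2,T4,T5}
Step 14: signal(T4) -> count=1 queue=[] holders={T2,T5}
Final holders: {T2,T5} -> 2 thread(s)

Answer: 2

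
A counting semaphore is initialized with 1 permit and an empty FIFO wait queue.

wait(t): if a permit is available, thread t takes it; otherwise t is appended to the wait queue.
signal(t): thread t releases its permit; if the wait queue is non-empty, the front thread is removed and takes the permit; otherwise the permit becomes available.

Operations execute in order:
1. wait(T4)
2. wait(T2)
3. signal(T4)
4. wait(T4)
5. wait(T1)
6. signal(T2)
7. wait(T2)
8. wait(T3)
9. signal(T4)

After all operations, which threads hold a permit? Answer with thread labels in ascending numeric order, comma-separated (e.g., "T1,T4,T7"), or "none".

Step 1: wait(T4) -> count=0 queue=[] holders={T4}
Step 2: wait(T2) -> count=0 queue=[T2] holders={T4}
Step 3: signal(T4) -> count=0 queue=[] holders={T2}
Step 4: wait(T4) -> count=0 queue=[T4] holders={T2}
Step 5: wait(T1) -> count=0 queue=[T4,T1] holders={T2}
Step 6: signal(T2) -> count=0 queue=[T1] holders={T4}
Step 7: wait(T2) -> count=0 queue=[T1,T2] holders={T4}
Step 8: wait(T3) -> count=0 queue=[T1,T2,T3] holders={T4}
Step 9: signal(T4) -> count=0 queue=[T2,T3] holders={T1}
Final holders: T1

Answer: T1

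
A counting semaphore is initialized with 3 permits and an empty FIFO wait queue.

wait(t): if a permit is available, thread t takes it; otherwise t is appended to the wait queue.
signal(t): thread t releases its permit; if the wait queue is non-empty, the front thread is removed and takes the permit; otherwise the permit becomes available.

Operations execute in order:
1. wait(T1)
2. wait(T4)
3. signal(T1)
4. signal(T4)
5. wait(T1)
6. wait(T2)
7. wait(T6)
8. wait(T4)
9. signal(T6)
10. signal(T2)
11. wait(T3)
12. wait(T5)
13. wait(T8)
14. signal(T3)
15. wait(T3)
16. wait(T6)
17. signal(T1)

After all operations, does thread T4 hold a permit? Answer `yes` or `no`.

Answer: yes

Derivation:
Step 1: wait(T1) -> count=2 queue=[] holders={T1}
Step 2: wait(T4) -> count=1 queue=[] holders={T1,T4}
Step 3: signal(T1) -> count=2 queue=[] holders={T4}
Step 4: signal(T4) -> count=3 queue=[] holders={none}
Step 5: wait(T1) -> count=2 queue=[] holders={T1}
Step 6: wait(T2) -> count=1 queue=[] holders={T1,T2}
Step 7: wait(T6) -> count=0 queue=[] holders={T1,T2,T6}
Step 8: wait(T4) -> count=0 queue=[T4] holders={T1,T2,T6}
Step 9: signal(T6) -> count=0 queue=[] holders={T1,T2,T4}
Step 10: signal(T2) -> count=1 queue=[] holders={T1,T4}
Step 11: wait(T3) -> count=0 queue=[] holders={T1,T3,T4}
Step 12: wait(T5) -> count=0 queue=[T5] holders={T1,T3,T4}
Step 13: wait(T8) -> count=0 queue=[T5,T8] holders={T1,T3,T4}
Step 14: signal(T3) -> count=0 queue=[T8] holders={T1,T4,T5}
Step 15: wait(T3) -> count=0 queue=[T8,T3] holders={T1,T4,T5}
Step 16: wait(T6) -> count=0 queue=[T8,T3,T6] holders={T1,T4,T5}
Step 17: signal(T1) -> count=0 queue=[T3,T6] holders={T4,T5,T8}
Final holders: {T4,T5,T8} -> T4 in holders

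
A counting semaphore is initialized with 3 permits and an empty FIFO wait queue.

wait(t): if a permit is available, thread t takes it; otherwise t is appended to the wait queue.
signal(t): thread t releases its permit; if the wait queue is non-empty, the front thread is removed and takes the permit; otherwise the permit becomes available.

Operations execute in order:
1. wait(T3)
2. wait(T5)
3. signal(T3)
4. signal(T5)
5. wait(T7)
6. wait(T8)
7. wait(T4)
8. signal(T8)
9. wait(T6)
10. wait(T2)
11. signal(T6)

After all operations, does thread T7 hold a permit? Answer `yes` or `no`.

Answer: yes

Derivation:
Step 1: wait(T3) -> count=2 queue=[] holders={T3}
Step 2: wait(T5) -> count=1 queue=[] holders={T3,T5}
Step 3: signal(T3) -> count=2 queue=[] holders={T5}
Step 4: signal(T5) -> count=3 queue=[] holders={none}
Step 5: wait(T7) -> count=2 queue=[] holders={T7}
Step 6: wait(T8) -> count=1 queue=[] holders={T7,T8}
Step 7: wait(T4) -> count=0 queue=[] holders={T4,T7,T8}
Step 8: signal(T8) -> count=1 queue=[] holders={T4,T7}
Step 9: wait(T6) -> count=0 queue=[] holders={T4,T6,T7}
Step 10: wait(T2) -> count=0 queue=[T2] holders={T4,T6,T7}
Step 11: signal(T6) -> count=0 queue=[] holders={T2,T4,T7}
Final holders: {T2,T4,T7} -> T7 in holders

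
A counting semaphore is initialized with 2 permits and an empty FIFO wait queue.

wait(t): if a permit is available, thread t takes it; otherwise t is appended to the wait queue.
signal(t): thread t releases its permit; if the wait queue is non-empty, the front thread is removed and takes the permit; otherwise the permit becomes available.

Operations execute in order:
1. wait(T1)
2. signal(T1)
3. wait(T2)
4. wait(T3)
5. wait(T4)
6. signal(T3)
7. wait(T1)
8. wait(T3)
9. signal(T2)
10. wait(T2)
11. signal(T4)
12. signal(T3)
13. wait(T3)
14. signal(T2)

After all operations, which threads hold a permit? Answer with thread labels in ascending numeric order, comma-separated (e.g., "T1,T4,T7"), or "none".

Answer: T1,T3

Derivation:
Step 1: wait(T1) -> count=1 queue=[] holders={T1}
Step 2: signal(T1) -> count=2 queue=[] holders={none}
Step 3: wait(T2) -> count=1 queue=[] holders={T2}
Step 4: wait(T3) -> count=0 queue=[] holders={T2,T3}
Step 5: wait(T4) -> count=0 queue=[T4] holders={T2,T3}
Step 6: signal(T3) -> count=0 queue=[] holders={T2,T4}
Step 7: wait(T1) -> count=0 queue=[T1] holders={T2,T4}
Step 8: wait(T3) -> count=0 queue=[T1,T3] holders={T2,T4}
Step 9: signal(T2) -> count=0 queue=[T3] holders={T1,T4}
Step 10: wait(T2) -> count=0 queue=[T3,T2] holders={T1,T4}
Step 11: signal(T4) -> count=0 queue=[T2] holders={T1,T3}
Step 12: signal(T3) -> count=0 queue=[] holders={T1,T2}
Step 13: wait(T3) -> count=0 queue=[T3] holders={T1,T2}
Step 14: signal(T2) -> count=0 queue=[] holders={T1,T3}
Final holders: T1,T3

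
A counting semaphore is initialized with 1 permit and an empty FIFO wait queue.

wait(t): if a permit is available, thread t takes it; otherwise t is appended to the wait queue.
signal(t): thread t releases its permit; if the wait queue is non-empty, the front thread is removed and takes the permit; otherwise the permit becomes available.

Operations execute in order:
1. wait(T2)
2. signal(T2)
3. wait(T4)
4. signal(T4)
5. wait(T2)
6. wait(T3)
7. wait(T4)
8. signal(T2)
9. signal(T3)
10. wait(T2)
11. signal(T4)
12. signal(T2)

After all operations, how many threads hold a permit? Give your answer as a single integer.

Step 1: wait(T2) -> count=0 queue=[] holders={T2}
Step 2: signal(T2) -> count=1 queue=[] holders={none}
Step 3: wait(T4) -> count=0 queue=[] holders={T4}
Step 4: signal(T4) -> count=1 queue=[] holders={none}
Step 5: wait(T2) -> count=0 queue=[] holders={T2}
Step 6: wait(T3) -> count=0 queue=[T3] holders={T2}
Step 7: wait(T4) -> count=0 queue=[T3,T4] holders={T2}
Step 8: signal(T2) -> count=0 queue=[T4] holders={T3}
Step 9: signal(T3) -> count=0 queue=[] holders={T4}
Step 10: wait(T2) -> count=0 queue=[T2] holders={T4}
Step 11: signal(T4) -> count=0 queue=[] holders={T2}
Step 12: signal(T2) -> count=1 queue=[] holders={none}
Final holders: {none} -> 0 thread(s)

Answer: 0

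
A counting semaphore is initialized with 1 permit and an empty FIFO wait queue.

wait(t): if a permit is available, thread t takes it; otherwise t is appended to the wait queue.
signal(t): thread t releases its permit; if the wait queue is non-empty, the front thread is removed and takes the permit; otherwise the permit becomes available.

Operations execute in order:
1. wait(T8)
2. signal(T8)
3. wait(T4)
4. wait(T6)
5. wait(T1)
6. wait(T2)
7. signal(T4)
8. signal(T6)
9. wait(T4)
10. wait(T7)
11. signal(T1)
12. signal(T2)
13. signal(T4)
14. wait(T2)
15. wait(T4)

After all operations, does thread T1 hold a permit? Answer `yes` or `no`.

Answer: no

Derivation:
Step 1: wait(T8) -> count=0 queue=[] holders={T8}
Step 2: signal(T8) -> count=1 queue=[] holders={none}
Step 3: wait(T4) -> count=0 queue=[] holders={T4}
Step 4: wait(T6) -> count=0 queue=[T6] holders={T4}
Step 5: wait(T1) -> count=0 queue=[T6,T1] holders={T4}
Step 6: wait(T2) -> count=0 queue=[T6,T1,T2] holders={T4}
Step 7: signal(T4) -> count=0 queue=[T1,T2] holders={T6}
Step 8: signal(T6) -> count=0 queue=[T2] holders={T1}
Step 9: wait(T4) -> count=0 queue=[T2,T4] holders={T1}
Step 10: wait(T7) -> count=0 queue=[T2,T4,T7] holders={T1}
Step 11: signal(T1) -> count=0 queue=[T4,T7] holders={T2}
Step 12: signal(T2) -> count=0 queue=[T7] holders={T4}
Step 13: signal(T4) -> count=0 queue=[] holders={T7}
Step 14: wait(T2) -> count=0 queue=[T2] holders={T7}
Step 15: wait(T4) -> count=0 queue=[T2,T4] holders={T7}
Final holders: {T7} -> T1 not in holders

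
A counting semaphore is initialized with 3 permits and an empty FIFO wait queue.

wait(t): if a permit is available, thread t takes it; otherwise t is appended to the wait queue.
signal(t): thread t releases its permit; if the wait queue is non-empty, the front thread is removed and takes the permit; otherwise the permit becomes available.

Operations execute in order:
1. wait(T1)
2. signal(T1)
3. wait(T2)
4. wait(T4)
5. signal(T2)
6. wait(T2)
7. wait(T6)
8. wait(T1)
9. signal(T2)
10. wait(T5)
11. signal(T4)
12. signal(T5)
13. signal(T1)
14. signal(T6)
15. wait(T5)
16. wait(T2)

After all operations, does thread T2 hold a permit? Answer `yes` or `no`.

Step 1: wait(T1) -> count=2 queue=[] holders={T1}
Step 2: signal(T1) -> count=3 queue=[] holders={none}
Step 3: wait(T2) -> count=2 queue=[] holders={T2}
Step 4: wait(T4) -> count=1 queue=[] holders={T2,T4}
Step 5: signal(T2) -> count=2 queue=[] holders={T4}
Step 6: wait(T2) -> count=1 queue=[] holders={T2,T4}
Step 7: wait(T6) -> count=0 queue=[] holders={T2,T4,T6}
Step 8: wait(T1) -> count=0 queue=[T1] holders={T2,T4,T6}
Step 9: signal(T2) -> count=0 queue=[] holders={T1,T4,T6}
Step 10: wait(T5) -> count=0 queue=[T5] holders={T1,T4,T6}
Step 11: signal(T4) -> count=0 queue=[] holders={T1,T5,T6}
Step 12: signal(T5) -> count=1 queue=[] holders={T1,T6}
Step 13: signal(T1) -> count=2 queue=[] holders={T6}
Step 14: signal(T6) -> count=3 queue=[] holders={none}
Step 15: wait(T5) -> count=2 queue=[] holders={T5}
Step 16: wait(T2) -> count=1 queue=[] holders={T2,T5}
Final holders: {T2,T5} -> T2 in holders

Answer: yes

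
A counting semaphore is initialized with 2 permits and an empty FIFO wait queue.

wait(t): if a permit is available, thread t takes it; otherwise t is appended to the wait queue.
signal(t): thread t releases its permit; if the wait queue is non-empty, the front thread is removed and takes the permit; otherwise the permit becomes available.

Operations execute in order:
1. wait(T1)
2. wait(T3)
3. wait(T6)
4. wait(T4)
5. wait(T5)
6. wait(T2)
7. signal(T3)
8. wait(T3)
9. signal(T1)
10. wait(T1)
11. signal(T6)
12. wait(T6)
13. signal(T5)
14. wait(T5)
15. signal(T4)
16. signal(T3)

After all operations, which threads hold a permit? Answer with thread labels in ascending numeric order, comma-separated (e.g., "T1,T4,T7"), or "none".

Answer: T1,T2

Derivation:
Step 1: wait(T1) -> count=1 queue=[] holders={T1}
Step 2: wait(T3) -> count=0 queue=[] holders={T1,T3}
Step 3: wait(T6) -> count=0 queue=[T6] holders={T1,T3}
Step 4: wait(T4) -> count=0 queue=[T6,T4] holders={T1,T3}
Step 5: wait(T5) -> count=0 queue=[T6,T4,T5] holders={T1,T3}
Step 6: wait(T2) -> count=0 queue=[T6,T4,T5,T2] holders={T1,T3}
Step 7: signal(T3) -> count=0 queue=[T4,T5,T2] holders={T1,T6}
Step 8: wait(T3) -> count=0 queue=[T4,T5,T2,T3] holders={T1,T6}
Step 9: signal(T1) -> count=0 queue=[T5,T2,T3] holders={T4,T6}
Step 10: wait(T1) -> count=0 queue=[T5,T2,T3,T1] holders={T4,T6}
Step 11: signal(T6) -> count=0 queue=[T2,T3,T1] holders={T4,T5}
Step 12: wait(T6) -> count=0 queue=[T2,T3,T1,T6] holders={T4,T5}
Step 13: signal(T5) -> count=0 queue=[T3,T1,T6] holders={T2,T4}
Step 14: wait(T5) -> count=0 queue=[T3,T1,T6,T5] holders={T2,T4}
Step 15: signal(T4) -> count=0 queue=[T1,T6,T5] holders={T2,T3}
Step 16: signal(T3) -> count=0 queue=[T6,T5] holders={T1,T2}
Final holders: T1,T2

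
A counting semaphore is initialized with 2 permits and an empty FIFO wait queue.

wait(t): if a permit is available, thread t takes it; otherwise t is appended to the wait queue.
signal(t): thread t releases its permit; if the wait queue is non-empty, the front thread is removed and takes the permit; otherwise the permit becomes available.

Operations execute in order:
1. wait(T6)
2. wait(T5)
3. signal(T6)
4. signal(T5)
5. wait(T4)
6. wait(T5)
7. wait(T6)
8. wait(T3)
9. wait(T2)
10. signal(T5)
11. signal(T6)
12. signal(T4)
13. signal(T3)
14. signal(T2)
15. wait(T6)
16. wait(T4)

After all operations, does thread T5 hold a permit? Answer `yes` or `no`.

Step 1: wait(T6) -> count=1 queue=[] holders={T6}
Step 2: wait(T5) -> count=0 queue=[] holders={T5,T6}
Step 3: signal(T6) -> count=1 queue=[] holders={T5}
Step 4: signal(T5) -> count=2 queue=[] holders={none}
Step 5: wait(T4) -> count=1 queue=[] holders={T4}
Step 6: wait(T5) -> count=0 queue=[] holders={T4,T5}
Step 7: wait(T6) -> count=0 queue=[T6] holders={T4,T5}
Step 8: wait(T3) -> count=0 queue=[T6,T3] holders={T4,T5}
Step 9: wait(T2) -> count=0 queue=[T6,T3,T2] holders={T4,T5}
Step 10: signal(T5) -> count=0 queue=[T3,T2] holders={T4,T6}
Step 11: signal(T6) -> count=0 queue=[T2] holders={T3,T4}
Step 12: signal(T4) -> count=0 queue=[] holders={T2,T3}
Step 13: signal(T3) -> count=1 queue=[] holders={T2}
Step 14: signal(T2) -> count=2 queue=[] holders={none}
Step 15: wait(T6) -> count=1 queue=[] holders={T6}
Step 16: wait(T4) -> count=0 queue=[] holders={T4,T6}
Final holders: {T4,T6} -> T5 not in holders

Answer: no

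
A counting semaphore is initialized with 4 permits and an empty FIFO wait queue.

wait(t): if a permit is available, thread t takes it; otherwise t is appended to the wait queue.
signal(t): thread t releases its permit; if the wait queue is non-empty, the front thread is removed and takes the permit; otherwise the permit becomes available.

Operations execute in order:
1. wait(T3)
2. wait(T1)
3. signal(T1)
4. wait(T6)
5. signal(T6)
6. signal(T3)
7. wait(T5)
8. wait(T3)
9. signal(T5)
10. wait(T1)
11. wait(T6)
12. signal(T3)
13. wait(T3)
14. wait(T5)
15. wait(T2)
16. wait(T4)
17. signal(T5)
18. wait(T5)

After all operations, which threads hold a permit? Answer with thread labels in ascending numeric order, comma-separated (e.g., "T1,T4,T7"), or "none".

Step 1: wait(T3) -> count=3 queue=[] holders={T3}
Step 2: wait(T1) -> count=2 queue=[] holders={T1,T3}
Step 3: signal(T1) -> count=3 queue=[] holders={T3}
Step 4: wait(T6) -> count=2 queue=[] holders={T3,T6}
Step 5: signal(T6) -> count=3 queue=[] holders={T3}
Step 6: signal(T3) -> count=4 queue=[] holders={none}
Step 7: wait(T5) -> count=3 queue=[] holders={T5}
Step 8: wait(T3) -> count=2 queue=[] holders={T3,T5}
Step 9: signal(T5) -> count=3 queue=[] holders={T3}
Step 10: wait(T1) -> count=2 queue=[] holders={T1,T3}
Step 11: wait(T6) -> count=1 queue=[] holders={T1,T3,T6}
Step 12: signal(T3) -> count=2 queue=[] holders={T1,T6}
Step 13: wait(T3) -> count=1 queue=[] holders={T1,T3,T6}
Step 14: wait(T5) -> count=0 queue=[] holders={T1,T3,T5,T6}
Step 15: wait(T2) -> count=0 queue=[T2] holders={T1,T3,T5,T6}
Step 16: wait(T4) -> count=0 queue=[T2,T4] holders={T1,T3,T5,T6}
Step 17: signal(T5) -> count=0 queue=[T4] holders={T1,T2,T3,T6}
Step 18: wait(T5) -> count=0 queue=[T4,T5] holders={T1,T2,T3,T6}
Final holders: T1,T2,T3,T6

Answer: T1,T2,T3,T6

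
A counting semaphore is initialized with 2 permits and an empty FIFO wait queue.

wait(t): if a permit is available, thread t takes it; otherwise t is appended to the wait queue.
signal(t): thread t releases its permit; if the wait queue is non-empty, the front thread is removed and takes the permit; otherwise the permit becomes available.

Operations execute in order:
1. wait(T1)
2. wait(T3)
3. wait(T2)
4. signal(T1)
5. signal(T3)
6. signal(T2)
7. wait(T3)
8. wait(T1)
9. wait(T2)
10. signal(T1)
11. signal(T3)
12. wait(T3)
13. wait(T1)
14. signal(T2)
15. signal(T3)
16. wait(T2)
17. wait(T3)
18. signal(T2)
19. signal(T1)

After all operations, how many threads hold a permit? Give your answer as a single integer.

Step 1: wait(T1) -> count=1 queue=[] holders={T1}
Step 2: wait(T3) -> count=0 queue=[] holders={T1,T3}
Step 3: wait(T2) -> count=0 queue=[T2] holders={T1,T3}
Step 4: signal(T1) -> count=0 queue=[] holders={T2,T3}
Step 5: signal(T3) -> count=1 queue=[] holders={T2}
Step 6: signal(T2) -> count=2 queue=[] holders={none}
Step 7: wait(T3) -> count=1 queue=[] holders={T3}
Step 8: wait(T1) -> count=0 queue=[] holders={T1,T3}
Step 9: wait(T2) -> count=0 queue=[T2] holders={T1,T3}
Step 10: signal(T1) -> count=0 queue=[] holders={T2,T3}
Step 11: signal(T3) -> count=1 queue=[] holders={T2}
Step 12: wait(T3) -> count=0 queue=[] holders={T2,T3}
Step 13: wait(T1) -> count=0 queue=[T1] holders={T2,T3}
Step 14: signal(T2) -> count=0 queue=[] holders={T1,T3}
Step 15: signal(T3) -> count=1 queue=[] holders={T1}
Step 16: wait(T2) -> count=0 queue=[] holders={T1,T2}
Step 17: wait(T3) -> count=0 queue=[T3] holders={T1,T2}
Step 18: signal(T2) -> count=0 queue=[] holders={T1,T3}
Step 19: signal(T1) -> count=1 queue=[] holders={T3}
Final holders: {T3} -> 1 thread(s)

Answer: 1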